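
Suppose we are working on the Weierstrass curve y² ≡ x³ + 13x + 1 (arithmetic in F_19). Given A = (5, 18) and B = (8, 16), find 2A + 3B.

(18, 14)

First 2A:
Repeated addition: build up to 2A.
2A: tangent at (5, 18): λ = (3·5² + 13)/(2·18) ≡ 12/17. 17⁻¹ ≡ 9 (mod 19) since 17·9 = 153 ≡ 1, so λ ≡ 12·9 ≡ 13.
  x = λ² - 5 - 5 = 169 - 10 ≡ 7; y = λ·(5 - 7) - 18 ≡ 13. → (7, 13)
2A = (7, 13).
Next 3B:
Repeated addition: build up to 3B.
2B: tangent at (8, 16): λ = (3·8² + 13)/(2·16) ≡ 15/13. 13⁻¹ ≡ 3 (mod 19) since 13·3 = 39 ≡ 1, so λ ≡ 15·3 ≡ 7.
  x = λ² - 8 - 8 = 49 - 16 ≡ 14; y = λ·(8 - 14) - 16 ≡ 18. → (14, 18)
3B: (14, 18) + (8, 16). λ = (16 - 18)/(8 - 14) ≡ 17/13 mod 19. 13⁻¹ ≡ 3 (mod 19) since 13·3 = 39 ≡ 1, so λ ≡ 13.
  x = λ² - 14 - 8 = 169 - 22 ≡ 14; y = λ·(14 - 14) - 18 ≡ 1. → (14, 1)
3B = (14, 1).
Finally 2A + 3B:
(7, 13) + (14, 1). λ = (1 - 13)/(14 - 7) ≡ 7/7 mod 19. 7⁻¹ ≡ 11 (mod 19), so λ ≡ 1.
  x = λ² - 7 - 14 = 1 - 21 ≡ 18; y = λ·(7 - 18) - 13 ≡ 14. → (18, 14)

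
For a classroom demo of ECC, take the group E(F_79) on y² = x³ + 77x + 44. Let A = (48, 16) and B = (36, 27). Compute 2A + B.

(32, 68)

First 2A:
Repeated addition: build up to 2A.
2A: tangent at (48, 16): λ = (3·48² + 77)/(2·16) ≡ 37/32. 32⁻¹ ≡ 42 (mod 79) since 32·42 = 1344 ≡ 1, so λ ≡ 37·42 ≡ 53.
  x = λ² - 48 - 48 = 2809 - 96 ≡ 27; y = λ·(48 - 27) - 16 ≡ 70. → (27, 70)
2A = (27, 70).
Finally 2A + B:
(27, 70) + (36, 27). λ = (27 - 70)/(36 - 27) ≡ 36/9 mod 79. 9⁻¹ ≡ 44 (mod 79) since 9·44 = 396 ≡ 1, so λ ≡ 4.
  x = λ² - 27 - 36 = 16 - 63 ≡ 32; y = λ·(27 - 32) - 70 ≡ 68. → (32, 68)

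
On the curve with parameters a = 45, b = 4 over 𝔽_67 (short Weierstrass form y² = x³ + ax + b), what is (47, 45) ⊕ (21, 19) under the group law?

(0, 2)

(47, 45) + (21, 19). λ = (19 - 45)/(21 - 47) ≡ 41/41 mod 67. 41⁻¹ ≡ 18 (mod 67), so λ ≡ 1.
  x = λ² - 47 - 21 = 1 - 68 ≡ 0; y = λ·(47 - 0) - 45 ≡ 2. → (0, 2)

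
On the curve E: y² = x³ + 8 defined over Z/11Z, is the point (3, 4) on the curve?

y² = 4² ≡ 5; x³ + 0x + 8 = 35 ≡ 2 (mod 11). 5 ≠ 2.

no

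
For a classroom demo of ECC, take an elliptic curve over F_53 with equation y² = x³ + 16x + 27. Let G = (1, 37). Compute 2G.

(13, 43)

tangent at (1, 37): λ = (3·1² + 16)/(2·37) ≡ 19/21. 21⁻¹ ≡ 48 (mod 53), so λ ≡ 19·48 ≡ 11.
  x = λ² - 1 - 1 = 121 - 2 ≡ 13; y = λ·(1 - 13) - 37 ≡ 43. → (13, 43)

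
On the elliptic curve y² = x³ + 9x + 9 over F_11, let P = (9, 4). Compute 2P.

(9, 7)

tangent at (9, 4): λ = (3·9² + 9)/(2·4) ≡ 10/8. 8⁻¹ ≡ 7 (mod 11) since 8·7 = 56 ≡ 1, so λ ≡ 10·7 ≡ 4.
  x = λ² - 9 - 9 = 16 - 18 ≡ 9; y = λ·(9 - 9) - 4 ≡ 7. → (9, 7)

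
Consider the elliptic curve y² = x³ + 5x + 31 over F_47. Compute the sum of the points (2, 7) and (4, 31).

(44, 6)

(2, 7) + (4, 31). λ = (31 - 7)/(4 - 2) ≡ 24/2 mod 47. 2⁻¹ ≡ 24 (mod 47) since 2·24 = 48 ≡ 1, so λ ≡ 12.
  x = λ² - 2 - 4 = 144 - 6 ≡ 44; y = λ·(2 - 44) - 7 ≡ 6. → (44, 6)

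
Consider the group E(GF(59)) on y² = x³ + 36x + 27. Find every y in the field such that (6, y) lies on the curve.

20, 39

x³ + 36x + 27 = 459 ≡ 46 (mod 59).
Square roots of 46 mod 59: 20 and 39 (since 20² = 400 ≡ 46).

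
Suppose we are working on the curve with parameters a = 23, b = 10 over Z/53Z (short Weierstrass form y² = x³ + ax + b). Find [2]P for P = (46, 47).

tangent at (46, 47): λ = (3·46² + 23)/(2·47) ≡ 11/41. 41⁻¹ ≡ 22 (mod 53), so λ ≡ 11·22 ≡ 30.
  x = λ² - 46 - 46 = 900 - 92 ≡ 13; y = λ·(46 - 13) - 47 ≡ 42. → (13, 42)

(13, 42)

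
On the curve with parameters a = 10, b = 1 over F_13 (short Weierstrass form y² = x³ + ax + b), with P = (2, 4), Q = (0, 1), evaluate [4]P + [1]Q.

First 4P:
Repeated addition: build up to 4P.
2P: tangent at (2, 4): λ = (3·2² + 10)/(2·4) ≡ 9/8. 8⁻¹ ≡ 5 (mod 13), so λ ≡ 9·5 ≡ 6.
  x = λ² - 2 - 2 = 36 - 4 ≡ 6; y = λ·(2 - 6) - 4 ≡ 11. → (6, 11)
3P: (6, 11) + (2, 4). λ = (4 - 11)/(2 - 6) ≡ 6/9 mod 13. 9⁻¹ ≡ 3 (mod 13) since 9·3 = 27 ≡ 1, so λ ≡ 5.
  x = λ² - 6 - 2 = 25 - 8 ≡ 4; y = λ·(6 - 4) - 11 ≡ 12. → (4, 12)
4P: (4, 12) + (2, 4). λ = (4 - 12)/(2 - 4) ≡ 5/11 mod 13. 11⁻¹ ≡ 6 (mod 13), so λ ≡ 4.
  x = λ² - 4 - 2 = 16 - 6 ≡ 10; y = λ·(4 - 10) - 12 ≡ 3. → (10, 3)
4P = (10, 3).
Finally 4P + Q:
(10, 3) + (0, 1). λ = (1 - 3)/(0 - 10) ≡ 11/3 mod 13. 3⁻¹ ≡ 9 (mod 13), so λ ≡ 8.
  x = λ² - 10 - 0 = 64 - 10 ≡ 2; y = λ·(10 - 2) - 3 ≡ 9. → (2, 9)

(2, 9)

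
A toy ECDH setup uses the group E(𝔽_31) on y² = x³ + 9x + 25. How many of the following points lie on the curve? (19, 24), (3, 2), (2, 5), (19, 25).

1

(19, 24): 24² ≡ 18, rhs ≡ 18 → on.
(3, 2): 2² ≡ 4, rhs ≡ 17 → off.
(2, 5): 5² ≡ 25, rhs ≡ 20 → off.
(19, 25): 25² ≡ 5, rhs ≡ 18 → off.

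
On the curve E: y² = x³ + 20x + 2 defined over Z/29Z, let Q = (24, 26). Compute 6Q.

(8, 6)

Repeated addition: build up to 6Q.
2Q: tangent at (24, 26): λ = (3·24² + 20)/(2·26) ≡ 8/23. 23⁻¹ ≡ 24 (mod 29) since 23·24 = 552 ≡ 1, so λ ≡ 8·24 ≡ 18.
  x = λ² - 24 - 24 = 324 - 48 ≡ 15; y = λ·(24 - 15) - 26 ≡ 20. → (15, 20)
3Q: (15, 20) + (24, 26). λ = (26 - 20)/(24 - 15) ≡ 6/9 mod 29. 9⁻¹ ≡ 13 (mod 29), so λ ≡ 20.
  x = λ² - 15 - 24 = 400 - 39 ≡ 13; y = λ·(15 - 13) - 20 ≡ 20. → (13, 20)
4Q: (13, 20) + (24, 26). λ = (26 - 20)/(24 - 13) ≡ 6/11 mod 29. 11⁻¹ ≡ 8 (mod 29), so λ ≡ 19.
  x = λ² - 13 - 24 = 361 - 37 ≡ 5; y = λ·(13 - 5) - 20 ≡ 16. → (5, 16)
5Q: (5, 16) + (24, 26). λ = (26 - 16)/(24 - 5) ≡ 10/19 mod 29. 19⁻¹ ≡ 26 (mod 29) since 19·26 = 494 ≡ 1, so λ ≡ 28.
  x = λ² - 5 - 24 = 784 - 29 ≡ 1; y = λ·(5 - 1) - 16 ≡ 9. → (1, 9)
6Q: (1, 9) + (24, 26). λ = (26 - 9)/(24 - 1) ≡ 17/23 mod 29. 23⁻¹ ≡ 24 (mod 29) since 23·24 = 552 ≡ 1, so λ ≡ 2.
  x = λ² - 1 - 24 = 4 - 25 ≡ 8; y = λ·(1 - 8) - 9 ≡ 6. → (8, 6)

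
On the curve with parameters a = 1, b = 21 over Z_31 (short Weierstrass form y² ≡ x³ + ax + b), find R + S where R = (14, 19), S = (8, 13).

(10, 16)

(14, 19) + (8, 13). λ = (13 - 19)/(8 - 14) ≡ 25/25 mod 31. 25⁻¹ ≡ 5 (mod 31), so λ ≡ 1.
  x = λ² - 14 - 8 = 1 - 22 ≡ 10; y = λ·(14 - 10) - 19 ≡ 16. → (10, 16)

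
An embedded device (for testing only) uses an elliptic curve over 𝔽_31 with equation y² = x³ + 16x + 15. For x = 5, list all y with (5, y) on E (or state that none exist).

none

x³ + 16x + 15 = 220 ≡ 3 (mod 31).
3 is a non-residue mod 31; no y exists.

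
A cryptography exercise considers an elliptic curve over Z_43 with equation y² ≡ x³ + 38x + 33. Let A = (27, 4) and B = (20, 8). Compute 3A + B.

(40, 35)

First 3A:
Repeated addition: build up to 3A.
2A: tangent at (27, 4): λ = (3·27² + 38)/(2·4) ≡ 32/8. 8⁻¹ ≡ 27 (mod 43), so λ ≡ 32·27 ≡ 4.
  x = λ² - 27 - 27 = 16 - 54 ≡ 5; y = λ·(27 - 5) - 4 ≡ 41. → (5, 41)
3A: (5, 41) + (27, 4). λ = (4 - 41)/(27 - 5) ≡ 6/22 mod 43. 22⁻¹ ≡ 2 (mod 43), so λ ≡ 12.
  x = λ² - 5 - 27 = 144 - 32 ≡ 26; y = λ·(5 - 26) - 41 ≡ 8. → (26, 8)
3A = (26, 8).
Finally 3A + B:
(26, 8) + (20, 8). λ = (8 - 8)/(20 - 26) ≡ 0/37 mod 43. 37⁻¹ ≡ 7 (mod 43), so λ ≡ 0.
  x = λ² - 26 - 20 = 0 - 46 ≡ 40; y = λ·(26 - 40) - 8 ≡ 35. → (40, 35)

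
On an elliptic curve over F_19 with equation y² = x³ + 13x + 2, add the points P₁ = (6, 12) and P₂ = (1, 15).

(4, 2)

(6, 12) + (1, 15). λ = (15 - 12)/(1 - 6) ≡ 3/14 mod 19. 14⁻¹ ≡ 15 (mod 19), so λ ≡ 7.
  x = λ² - 6 - 1 = 49 - 7 ≡ 4; y = λ·(6 - 4) - 12 ≡ 2. → (4, 2)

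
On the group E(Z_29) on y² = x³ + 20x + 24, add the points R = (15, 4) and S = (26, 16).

(15, 4) + (26, 16). λ = (16 - 4)/(26 - 15) ≡ 12/11 mod 29. 11⁻¹ ≡ 8 (mod 29) since 11·8 = 88 ≡ 1, so λ ≡ 9.
  x = λ² - 15 - 26 = 81 - 41 ≡ 11; y = λ·(15 - 11) - 4 ≡ 3. → (11, 3)

(11, 3)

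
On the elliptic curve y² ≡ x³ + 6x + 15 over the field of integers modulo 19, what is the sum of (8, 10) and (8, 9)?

The two points share x = 8 and their y-coordinates satisfy 10 + 9 ≡ 0 (mod 19), so they are inverses. Their sum is the point at infinity.

O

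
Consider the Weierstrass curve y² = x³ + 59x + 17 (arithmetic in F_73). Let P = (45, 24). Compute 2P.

tangent at (45, 24): λ = (3·45² + 59)/(2·24) ≡ 2/48. 48⁻¹ ≡ 35 (mod 73), so λ ≡ 2·35 ≡ 70.
  x = λ² - 45 - 45 = 4900 - 90 ≡ 65; y = λ·(45 - 65) - 24 ≡ 36. → (65, 36)

(65, 36)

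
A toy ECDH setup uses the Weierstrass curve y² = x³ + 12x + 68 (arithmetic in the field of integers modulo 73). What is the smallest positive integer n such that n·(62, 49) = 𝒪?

2P: tangent at (62, 49): λ = (3·62² + 12)/(2·49) ≡ 10/25. 25⁻¹ ≡ 38 (mod 73), so λ ≡ 10·38 ≡ 15.
  x = λ² - 62 - 62 = 225 - 124 ≡ 28; y = λ·(62 - 28) - 49 ≡ 23. → (28, 23)
3P: (28, 23) + (62, 49). λ = (49 - 23)/(62 - 28) ≡ 26/34 mod 73. 34⁻¹ ≡ 58 (mod 73) since 34·58 = 1972 ≡ 1, so λ ≡ 48.
  x = λ² - 28 - 62 = 2304 - 90 ≡ 24; y = λ·(28 - 24) - 23 ≡ 23. → (24, 23)
4P: (24, 23) + (62, 49). λ = (49 - 23)/(62 - 24) ≡ 26/38 mod 73. 38⁻¹ ≡ 25 (mod 73), so λ ≡ 66.
  x = λ² - 24 - 62 = 4356 - 86 ≡ 36; y = λ·(24 - 36) - 23 ≡ 61. → (36, 61)
5P: (36, 61) + (62, 49). λ = (49 - 61)/(62 - 36) ≡ 61/26 mod 73. 26⁻¹ ≡ 59 (mod 73) since 26·59 = 1534 ≡ 1, so λ ≡ 22.
  x = λ² - 36 - 62 = 484 - 98 ≡ 21; y = λ·(36 - 21) - 61 ≡ 50. → (21, 50)
6P: (21, 50) + (62, 49). λ = (49 - 50)/(62 - 21) ≡ 72/41 mod 73. 41⁻¹ ≡ 57 (mod 73) since 41·57 = 2337 ≡ 1, so λ ≡ 16.
  x = λ² - 21 - 62 = 256 - 83 ≡ 27; y = λ·(21 - 27) - 50 ≡ 0. → (27, 0)
7P: (27, 0) + (62, 49). λ = (49 - 0)/(62 - 27) ≡ 49/35 mod 73. 35⁻¹ ≡ 48 (mod 73) since 35·48 = 1680 ≡ 1, so λ ≡ 16.
  x = λ² - 27 - 62 = 256 - 89 ≡ 21; y = λ·(27 - 21) - 0 ≡ 23. → (21, 23)
8P: (21, 23) + (62, 49). λ = (49 - 23)/(62 - 21) ≡ 26/41 mod 73. 41⁻¹ ≡ 57 (mod 73), so λ ≡ 22.
  x = λ² - 21 - 62 = 484 - 83 ≡ 36; y = λ·(21 - 36) - 23 ≡ 12. → (36, 12)
9P: (36, 12) + (62, 49). λ = (49 - 12)/(62 - 36) ≡ 37/26 mod 73. 26⁻¹ ≡ 59 (mod 73) since 26·59 = 1534 ≡ 1, so λ ≡ 66.
  x = λ² - 36 - 62 = 4356 - 98 ≡ 24; y = λ·(36 - 24) - 12 ≡ 50. → (24, 50)
10P: (24, 50) + (62, 49). λ = (49 - 50)/(62 - 24) ≡ 72/38 mod 73. 38⁻¹ ≡ 25 (mod 73), so λ ≡ 48.
  x = λ² - 24 - 62 = 2304 - 86 ≡ 28; y = λ·(24 - 28) - 50 ≡ 50. → (28, 50)
11P: (28, 50) + (62, 49). λ = (49 - 50)/(62 - 28) ≡ 72/34 mod 73. 34⁻¹ ≡ 58 (mod 73) since 34·58 = 1972 ≡ 1, so λ ≡ 15.
  x = λ² - 28 - 62 = 225 - 90 ≡ 62; y = λ·(28 - 62) - 50 ≡ 24. → (62, 24)
12P: (62, 24) + (62, 49): same x and y₁ ≡ -y₂, so the sum is 𝒪.
12P = 𝒪, so the order is 12.

12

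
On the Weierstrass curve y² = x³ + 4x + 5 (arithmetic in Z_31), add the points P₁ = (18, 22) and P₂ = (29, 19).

(18, 22) + (29, 19). λ = (19 - 22)/(29 - 18) ≡ 28/11 mod 31. 11⁻¹ ≡ 17 (mod 31) since 11·17 = 187 ≡ 1, so λ ≡ 11.
  x = λ² - 18 - 29 = 121 - 47 ≡ 12; y = λ·(18 - 12) - 22 ≡ 13. → (12, 13)

(12, 13)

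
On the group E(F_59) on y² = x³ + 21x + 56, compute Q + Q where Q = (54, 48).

tangent at (54, 48): λ = (3·54² + 21)/(2·48) ≡ 37/37. 37⁻¹ ≡ 8 (mod 59), so λ ≡ 37·8 ≡ 1.
  x = λ² - 54 - 54 = 1 - 108 ≡ 11; y = λ·(54 - 11) - 48 ≡ 54. → (11, 54)

(11, 54)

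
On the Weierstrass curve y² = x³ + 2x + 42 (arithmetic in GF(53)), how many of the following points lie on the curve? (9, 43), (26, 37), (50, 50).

(9, 43): 43² ≡ 47, rhs ≡ 47 → on.
(26, 37): 37² ≡ 44, rhs ≡ 21 → off.
(50, 50): 50² ≡ 9, rhs ≡ 9 → on.

2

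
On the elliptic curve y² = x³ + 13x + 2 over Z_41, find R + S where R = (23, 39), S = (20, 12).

(23, 39) + (20, 12). λ = (12 - 39)/(20 - 23) ≡ 14/38 mod 41. 38⁻¹ ≡ 27 (mod 41) since 38·27 = 1026 ≡ 1, so λ ≡ 9.
  x = λ² - 23 - 20 = 81 - 43 ≡ 38; y = λ·(23 - 38) - 39 ≡ 31. → (38, 31)

(38, 31)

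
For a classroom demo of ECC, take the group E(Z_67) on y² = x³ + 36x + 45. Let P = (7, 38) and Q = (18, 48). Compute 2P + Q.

First 2P:
Repeated addition: build up to 2P.
2P: tangent at (7, 38): λ = (3·7² + 36)/(2·38) ≡ 49/9. 9⁻¹ ≡ 15 (mod 67) since 9·15 = 135 ≡ 1, so λ ≡ 49·15 ≡ 65.
  x = λ² - 7 - 7 = 4225 - 14 ≡ 57; y = λ·(7 - 57) - 38 ≡ 62. → (57, 62)
2P = (57, 62).
Finally 2P + Q:
(57, 62) + (18, 48). λ = (48 - 62)/(18 - 57) ≡ 53/28 mod 67. 28⁻¹ ≡ 12 (mod 67), so λ ≡ 33.
  x = λ² - 57 - 18 = 1089 - 75 ≡ 9; y = λ·(57 - 9) - 62 ≡ 48. → (9, 48)

(9, 48)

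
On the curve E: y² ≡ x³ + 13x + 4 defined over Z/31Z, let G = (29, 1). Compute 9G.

(6, 9)

Repeated addition: build up to 9G.
2G: tangent at (29, 1): λ = (3·29² + 13)/(2·1) ≡ 25/2. 2⁻¹ ≡ 16 (mod 31), so λ ≡ 25·16 ≡ 28.
  x = λ² - 29 - 29 = 784 - 58 ≡ 13; y = λ·(29 - 13) - 1 ≡ 13. → (13, 13)
3G: (13, 13) + (29, 1). λ = (1 - 13)/(29 - 13) ≡ 19/16 mod 31. 16⁻¹ ≡ 2 (mod 31), so λ ≡ 7.
  x = λ² - 13 - 29 = 49 - 42 ≡ 7; y = λ·(13 - 7) - 13 ≡ 29. → (7, 29)
4G: (7, 29) + (29, 1). λ = (1 - 29)/(29 - 7) ≡ 3/22 mod 31. 22⁻¹ ≡ 24 (mod 31) since 22·24 = 528 ≡ 1, so λ ≡ 10.
  x = λ² - 7 - 29 = 100 - 36 ≡ 2; y = λ·(7 - 2) - 29 ≡ 21. → (2, 21)
5G: (2, 21) + (29, 1). λ = (1 - 21)/(29 - 2) ≡ 11/27 mod 31. 27⁻¹ ≡ 23 (mod 31), so λ ≡ 5.
  x = λ² - 2 - 29 = 25 - 31 ≡ 25; y = λ·(2 - 25) - 21 ≡ 19. → (25, 19)
6G: (25, 19) + (29, 1). λ = (1 - 19)/(29 - 25) ≡ 13/4 mod 31. 4⁻¹ ≡ 8 (mod 31), so λ ≡ 11.
  x = λ² - 25 - 29 = 121 - 54 ≡ 5; y = λ·(25 - 5) - 19 ≡ 15. → (5, 15)
7G: (5, 15) + (29, 1). λ = (1 - 15)/(29 - 5) ≡ 17/24 mod 31. 24⁻¹ ≡ 22 (mod 31) since 24·22 = 528 ≡ 1, so λ ≡ 2.
  x = λ² - 5 - 29 = 4 - 34 ≡ 1; y = λ·(5 - 1) - 15 ≡ 24. → (1, 24)
8G: (1, 24) + (29, 1). λ = (1 - 24)/(29 - 1) ≡ 8/28 mod 31. 28⁻¹ ≡ 10 (mod 31), so λ ≡ 18.
  x = λ² - 1 - 29 = 324 - 30 ≡ 15; y = λ·(1 - 15) - 24 ≡ 3. → (15, 3)
9G: (15, 3) + (29, 1). λ = (1 - 3)/(29 - 15) ≡ 29/14 mod 31. 14⁻¹ ≡ 20 (mod 31), so λ ≡ 22.
  x = λ² - 15 - 29 = 484 - 44 ≡ 6; y = λ·(15 - 6) - 3 ≡ 9. → (6, 9)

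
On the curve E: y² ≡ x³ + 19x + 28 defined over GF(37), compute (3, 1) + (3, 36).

O

The two points share x = 3 and their y-coordinates satisfy 1 + 36 ≡ 0 (mod 37), so they are inverses. Their sum is O.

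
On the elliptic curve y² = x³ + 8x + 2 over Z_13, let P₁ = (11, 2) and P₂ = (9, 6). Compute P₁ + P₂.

(11, 2) + (9, 6). λ = (6 - 2)/(9 - 11) ≡ 4/11 mod 13. 11⁻¹ ≡ 6 (mod 13), so λ ≡ 11.
  x = λ² - 11 - 9 = 121 - 20 ≡ 10; y = λ·(11 - 10) - 2 ≡ 9. → (10, 9)

(10, 9)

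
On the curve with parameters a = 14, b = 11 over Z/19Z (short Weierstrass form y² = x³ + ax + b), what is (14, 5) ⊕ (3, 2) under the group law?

(6, 11)

(14, 5) + (3, 2). λ = (2 - 5)/(3 - 14) ≡ 16/8 mod 19. 8⁻¹ ≡ 12 (mod 19) since 8·12 = 96 ≡ 1, so λ ≡ 2.
  x = λ² - 14 - 3 = 4 - 17 ≡ 6; y = λ·(14 - 6) - 5 ≡ 11. → (6, 11)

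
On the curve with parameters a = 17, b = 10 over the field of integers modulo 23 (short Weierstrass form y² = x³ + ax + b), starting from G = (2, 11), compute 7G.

Repeated addition: build up to 7G.
2G: tangent at (2, 11): λ = (3·2² + 17)/(2·11) ≡ 6/22. 22⁻¹ ≡ 22 (mod 23) since 22·22 = 484 ≡ 1, so λ ≡ 6·22 ≡ 17.
  x = λ² - 2 - 2 = 289 - 4 ≡ 9; y = λ·(2 - 9) - 11 ≡ 8. → (9, 8)
3G: (9, 8) + (2, 11). λ = (11 - 8)/(2 - 9) ≡ 3/16 mod 23. 16⁻¹ ≡ 13 (mod 23) since 16·13 = 208 ≡ 1, so λ ≡ 16.
  x = λ² - 9 - 2 = 256 - 11 ≡ 15; y = λ·(9 - 15) - 8 ≡ 11. → (15, 11)
4G: (15, 11) + (2, 11). λ = (11 - 11)/(2 - 15) ≡ 0/10 mod 23. 10⁻¹ ≡ 7 (mod 23) since 10·7 = 70 ≡ 1, so λ ≡ 0.
  x = λ² - 15 - 2 = 0 - 17 ≡ 6; y = λ·(15 - 6) - 11 ≡ 12. → (6, 12)
5G: (6, 12) + (2, 11). λ = (11 - 12)/(2 - 6) ≡ 22/19 mod 23. 19⁻¹ ≡ 17 (mod 23), so λ ≡ 6.
  x = λ² - 6 - 2 = 36 - 8 ≡ 5; y = λ·(6 - 5) - 12 ≡ 17. → (5, 17)
6G: (5, 17) + (2, 11). λ = (11 - 17)/(2 - 5) ≡ 17/20 mod 23. 20⁻¹ ≡ 15 (mod 23), so λ ≡ 2.
  x = λ² - 5 - 2 = 4 - 7 ≡ 20; y = λ·(5 - 20) - 17 ≡ 22. → (20, 22)
7G: (20, 22) + (2, 11). λ = (11 - 22)/(2 - 20) ≡ 12/5 mod 23. 5⁻¹ ≡ 14 (mod 23) since 5·14 = 70 ≡ 1, so λ ≡ 7.
  x = λ² - 20 - 2 = 49 - 22 ≡ 4; y = λ·(20 - 4) - 22 ≡ 21. → (4, 21)

(4, 21)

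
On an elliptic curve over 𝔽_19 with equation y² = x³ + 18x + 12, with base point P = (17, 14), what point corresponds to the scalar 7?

Repeated addition: build up to 7P.
2P: tangent at (17, 14): λ = (3·17² + 18)/(2·14) ≡ 11/9. 9⁻¹ ≡ 17 (mod 19), so λ ≡ 11·17 ≡ 16.
  x = λ² - 17 - 17 = 256 - 34 ≡ 13; y = λ·(17 - 13) - 14 ≡ 12. → (13, 12)
3P: (13, 12) + (17, 14). λ = (14 - 12)/(17 - 13) ≡ 2/4 mod 19. 4⁻¹ ≡ 5 (mod 19) since 4·5 = 20 ≡ 1, so λ ≡ 10.
  x = λ² - 13 - 17 = 100 - 30 ≡ 13; y = λ·(13 - 13) - 12 ≡ 7. → (13, 7)
4P: (13, 7) + (17, 14). λ = (14 - 7)/(17 - 13) ≡ 7/4 mod 19. 4⁻¹ ≡ 5 (mod 19) since 4·5 = 20 ≡ 1, so λ ≡ 16.
  x = λ² - 13 - 17 = 256 - 30 ≡ 17; y = λ·(13 - 17) - 7 ≡ 5. → (17, 5)
5P: (17, 5) + (17, 14): same x and y₁ ≡ -y₂, so the sum is 𝒪.
6P: 𝒪 + (17, 14) = (17, 14) (identity).
7P: tangent at (17, 14): λ = (3·17² + 18)/(2·14) ≡ 11/9. 9⁻¹ ≡ 17 (mod 19), so λ ≡ 11·17 ≡ 16.
  x = λ² - 17 - 17 = 256 - 34 ≡ 13; y = λ·(17 - 13) - 14 ≡ 12. → (13, 12)

(13, 12)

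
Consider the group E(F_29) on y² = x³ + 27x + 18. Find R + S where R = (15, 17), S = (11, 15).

(15, 17) + (11, 15). λ = (15 - 17)/(11 - 15) ≡ 27/25 mod 29. 25⁻¹ ≡ 7 (mod 29), so λ ≡ 15.
  x = λ² - 15 - 11 = 225 - 26 ≡ 25; y = λ·(15 - 25) - 17 ≡ 7. → (25, 7)

(25, 7)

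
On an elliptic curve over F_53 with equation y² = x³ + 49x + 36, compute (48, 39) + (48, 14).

O

The two points share x = 48 and their y-coordinates satisfy 39 + 14 ≡ 0 (mod 53), so they are inverses. Their sum is 𝒪.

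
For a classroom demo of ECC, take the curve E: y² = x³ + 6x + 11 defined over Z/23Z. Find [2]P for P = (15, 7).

(17, 14)

tangent at (15, 7): λ = (3·15² + 6)/(2·7) ≡ 14/14. 14⁻¹ ≡ 5 (mod 23), so λ ≡ 14·5 ≡ 1.
  x = λ² - 15 - 15 = 1 - 30 ≡ 17; y = λ·(15 - 17) - 7 ≡ 14. → (17, 14)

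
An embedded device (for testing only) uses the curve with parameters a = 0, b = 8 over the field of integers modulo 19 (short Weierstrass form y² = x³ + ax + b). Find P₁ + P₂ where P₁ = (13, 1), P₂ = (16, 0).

(7, 16)

(13, 1) + (16, 0). λ = (0 - 1)/(16 - 13) ≡ 18/3 mod 19. 3⁻¹ ≡ 13 (mod 19), so λ ≡ 6.
  x = λ² - 13 - 16 = 36 - 29 ≡ 7; y = λ·(13 - 7) - 1 ≡ 16. → (7, 16)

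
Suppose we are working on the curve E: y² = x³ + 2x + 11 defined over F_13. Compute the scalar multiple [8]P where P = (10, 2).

(2, 6)

Double-and-add on 8 = (1000)₂. Start with P = (10, 2) for the leading 1-bit.
double: tangent at (10, 2): λ = (3·10² + 2)/(2·2) ≡ 3/4. 4⁻¹ ≡ 10 (mod 13), so λ ≡ 3·10 ≡ 4.
  x = λ² - 10 - 10 = 16 - 20 ≡ 9; y = λ·(10 - 9) - 2 ≡ 2. → (9, 2)
double: tangent at (9, 2): λ = (3·9² + 2)/(2·2) ≡ 11/4. 4⁻¹ ≡ 10 (mod 13) since 4·10 = 40 ≡ 1, so λ ≡ 11·10 ≡ 6.
  x = λ² - 9 - 9 = 36 - 18 ≡ 5; y = λ·(9 - 5) - 2 ≡ 9. → (5, 9)
double: tangent at (5, 9): λ = (3·5² + 2)/(2·9) ≡ 12/5. 5⁻¹ ≡ 8 (mod 13) since 5·8 = 40 ≡ 1, so λ ≡ 12·8 ≡ 5.
  x = λ² - 5 - 5 = 25 - 10 ≡ 2; y = λ·(5 - 2) - 9 ≡ 6. → (2, 6)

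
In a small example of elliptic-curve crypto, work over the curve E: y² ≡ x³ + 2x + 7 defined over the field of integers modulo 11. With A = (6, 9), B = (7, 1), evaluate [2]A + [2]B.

(6, 9)

First 2A:
Repeated addition: build up to 2A.
2A: tangent at (6, 9): λ = (3·6² + 2)/(2·9) ≡ 0/7. 7⁻¹ ≡ 8 (mod 11), so λ ≡ 0·8 ≡ 0.
  x = λ² - 6 - 6 = 0 - 12 ≡ 10; y = λ·(6 - 10) - 9 ≡ 2. → (10, 2)
2A = (10, 2).
Next 2B:
Repeated addition: build up to 2B.
2B: tangent at (7, 1): λ = (3·7² + 2)/(2·1) ≡ 6/2. 2⁻¹ ≡ 6 (mod 11) since 2·6 = 12 ≡ 1, so λ ≡ 6·6 ≡ 3.
  x = λ² - 7 - 7 = 9 - 14 ≡ 6; y = λ·(7 - 6) - 1 ≡ 2. → (6, 2)
2B = (6, 2).
Finally 2A + 2B:
(10, 2) + (6, 2). λ = (2 - 2)/(6 - 10) ≡ 0/7 mod 11. 7⁻¹ ≡ 8 (mod 11) since 7·8 = 56 ≡ 1, so λ ≡ 0.
  x = λ² - 10 - 6 = 0 - 16 ≡ 6; y = λ·(10 - 6) - 2 ≡ 9. → (6, 9)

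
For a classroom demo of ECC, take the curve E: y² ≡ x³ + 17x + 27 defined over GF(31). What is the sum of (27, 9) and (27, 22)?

The two points share x = 27 and their y-coordinates satisfy 9 + 22 ≡ 0 (mod 31), so they are inverses. Their sum is the point at infinity.

O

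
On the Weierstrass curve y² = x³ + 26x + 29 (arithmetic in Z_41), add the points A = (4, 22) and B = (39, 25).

(4, 22) + (39, 25). λ = (25 - 22)/(39 - 4) ≡ 3/35 mod 41. 35⁻¹ ≡ 34 (mod 41), so λ ≡ 20.
  x = λ² - 4 - 39 = 400 - 43 ≡ 29; y = λ·(4 - 29) - 22 ≡ 11. → (29, 11)

(29, 11)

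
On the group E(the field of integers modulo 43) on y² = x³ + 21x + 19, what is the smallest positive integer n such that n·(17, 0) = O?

2P: (17, 0) + (17, 0): same x and y₁ ≡ -y₂, so the sum is O.
2P = O, so the order is 2.

2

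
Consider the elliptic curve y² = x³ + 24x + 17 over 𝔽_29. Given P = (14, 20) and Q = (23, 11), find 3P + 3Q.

(1, 19)

First 3P:
Repeated addition: build up to 3P.
2P: tangent at (14, 20): λ = (3·14² + 24)/(2·20) ≡ 3/11. 11⁻¹ ≡ 8 (mod 29), so λ ≡ 3·8 ≡ 24.
  x = λ² - 14 - 14 = 576 - 28 ≡ 26; y = λ·(14 - 26) - 20 ≡ 11. → (26, 11)
3P: (26, 11) + (14, 20). λ = (20 - 11)/(14 - 26) ≡ 9/17 mod 29. 17⁻¹ ≡ 12 (mod 29), so λ ≡ 21.
  x = λ² - 26 - 14 = 441 - 40 ≡ 24; y = λ·(26 - 24) - 11 ≡ 2. → (24, 2)
3P = (24, 2).
Next 3Q:
Repeated addition: build up to 3Q.
2Q: tangent at (23, 11): λ = (3·23² + 24)/(2·11) ≡ 16/22. 22⁻¹ ≡ 4 (mod 29) since 22·4 = 88 ≡ 1, so λ ≡ 16·4 ≡ 6.
  x = λ² - 23 - 23 = 36 - 46 ≡ 19; y = λ·(23 - 19) - 11 ≡ 13. → (19, 13)
3Q: (19, 13) + (23, 11). λ = (11 - 13)/(23 - 19) ≡ 27/4 mod 29. 4⁻¹ ≡ 22 (mod 29) since 4·22 = 88 ≡ 1, so λ ≡ 14.
  x = λ² - 19 - 23 = 196 - 42 ≡ 9; y = λ·(19 - 9) - 13 ≡ 11. → (9, 11)
3Q = (9, 11).
Finally 3P + 3Q:
(24, 2) + (9, 11). λ = (11 - 2)/(9 - 24) ≡ 9/14 mod 29. 14⁻¹ ≡ 27 (mod 29), so λ ≡ 11.
  x = λ² - 24 - 9 = 121 - 33 ≡ 1; y = λ·(24 - 1) - 2 ≡ 19. → (1, 19)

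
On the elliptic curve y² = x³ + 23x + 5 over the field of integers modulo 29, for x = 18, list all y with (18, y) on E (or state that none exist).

4, 25

x³ + 23x + 5 = 6251 ≡ 16 (mod 29).
Square roots of 16 mod 29: 4 and 25 (since 4² = 16 ≡ 16).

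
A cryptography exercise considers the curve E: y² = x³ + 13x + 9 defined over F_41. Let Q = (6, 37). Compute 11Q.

Repeated addition: build up to 11Q.
2Q: tangent at (6, 37): λ = (3·6² + 13)/(2·37) ≡ 39/33. 33⁻¹ ≡ 5 (mod 41), so λ ≡ 39·5 ≡ 31.
  x = λ² - 6 - 6 = 961 - 12 ≡ 6; y = λ·(6 - 6) - 37 ≡ 4. → (6, 4)
3Q: (6, 4) + (6, 37): same x and y₁ ≡ -y₂, so the sum is ∞.
4Q: ∞ + (6, 37) = (6, 37) (identity).
5Q: tangent at (6, 37): λ = (3·6² + 13)/(2·37) ≡ 39/33. 33⁻¹ ≡ 5 (mod 41), so λ ≡ 39·5 ≡ 31.
  x = λ² - 6 - 6 = 961 - 12 ≡ 6; y = λ·(6 - 6) - 37 ≡ 4. → (6, 4)
6Q: (6, 4) + (6, 37): same x and y₁ ≡ -y₂, so the sum is ∞.
7Q: ∞ + (6, 37) = (6, 37) (identity).
8Q: tangent at (6, 37): λ = (3·6² + 13)/(2·37) ≡ 39/33. 33⁻¹ ≡ 5 (mod 41) since 33·5 = 165 ≡ 1, so λ ≡ 39·5 ≡ 31.
  x = λ² - 6 - 6 = 961 - 12 ≡ 6; y = λ·(6 - 6) - 37 ≡ 4. → (6, 4)
9Q: (6, 4) + (6, 37): same x and y₁ ≡ -y₂, so the sum is ∞.
10Q: ∞ + (6, 37) = (6, 37) (identity).
11Q: tangent at (6, 37): λ = (3·6² + 13)/(2·37) ≡ 39/33. 33⁻¹ ≡ 5 (mod 41), so λ ≡ 39·5 ≡ 31.
  x = λ² - 6 - 6 = 961 - 12 ≡ 6; y = λ·(6 - 6) - 37 ≡ 4. → (6, 4)

(6, 4)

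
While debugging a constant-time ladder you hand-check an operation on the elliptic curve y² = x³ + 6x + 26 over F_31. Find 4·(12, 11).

Write G = (12, 11).
Double-and-add on 4 = (100)₂. Start with G = (12, 11) for the leading 1-bit.
double: tangent at (12, 11): λ = (3·12² + 6)/(2·11) ≡ 4/22. 22⁻¹ ≡ 24 (mod 31), so λ ≡ 4·24 ≡ 3.
  x = λ² - 12 - 12 = 9 - 24 ≡ 16; y = λ·(12 - 16) - 11 ≡ 8. → (16, 8)
double: tangent at (16, 8): λ = (3·16² + 6)/(2·8) ≡ 30/16. 16⁻¹ ≡ 2 (mod 31), so λ ≡ 30·2 ≡ 29.
  x = λ² - 16 - 16 = 841 - 32 ≡ 3; y = λ·(16 - 3) - 8 ≡ 28. → (3, 28)

(3, 28)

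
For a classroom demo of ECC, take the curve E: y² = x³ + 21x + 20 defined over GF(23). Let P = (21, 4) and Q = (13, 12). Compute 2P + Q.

(16, 6)

First 2P:
Repeated addition: build up to 2P.
2P: tangent at (21, 4): λ = (3·21² + 21)/(2·4) ≡ 10/8. 8⁻¹ ≡ 3 (mod 23) since 8·3 = 24 ≡ 1, so λ ≡ 10·3 ≡ 7.
  x = λ² - 21 - 21 = 49 - 42 ≡ 7; y = λ·(21 - 7) - 4 ≡ 2. → (7, 2)
2P = (7, 2).
Finally 2P + Q:
(7, 2) + (13, 12). λ = (12 - 2)/(13 - 7) ≡ 10/6 mod 23. 6⁻¹ ≡ 4 (mod 23) since 6·4 = 24 ≡ 1, so λ ≡ 17.
  x = λ² - 7 - 13 = 289 - 20 ≡ 16; y = λ·(7 - 16) - 2 ≡ 6. → (16, 6)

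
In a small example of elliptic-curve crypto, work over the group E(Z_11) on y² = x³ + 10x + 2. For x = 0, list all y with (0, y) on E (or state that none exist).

x³ + 10x + 2 = 2 ≡ 2 (mod 11).
2 is a non-residue mod 11; no y exists.

none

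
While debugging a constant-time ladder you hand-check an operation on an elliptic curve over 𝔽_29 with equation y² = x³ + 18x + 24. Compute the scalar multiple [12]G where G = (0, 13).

O

Repeated addition: build up to 12G.
2G: tangent at (0, 13): λ = (3·0² + 18)/(2·13) ≡ 18/26. 26⁻¹ ≡ 19 (mod 29) since 26·19 = 494 ≡ 1, so λ ≡ 18·19 ≡ 23.
  x = λ² - 0 - 0 = 529 - 0 ≡ 7; y = λ·(0 - 7) - 13 ≡ 0. → (7, 0)
3G: (7, 0) + (0, 13). λ = (13 - 0)/(0 - 7) ≡ 13/22 mod 29. 22⁻¹ ≡ 4 (mod 29) since 22·4 = 88 ≡ 1, so λ ≡ 23.
  x = λ² - 7 - 0 = 529 - 7 ≡ 0; y = λ·(7 - 0) - 0 ≡ 16. → (0, 16)
4G: (0, 16) + (0, 13): same x and y₁ ≡ -y₂, so the sum is 𝒪.
5G: 𝒪 + (0, 13) = (0, 13) (identity).
6G: tangent at (0, 13): λ = (3·0² + 18)/(2·13) ≡ 18/26. 26⁻¹ ≡ 19 (mod 29) since 26·19 = 494 ≡ 1, so λ ≡ 18·19 ≡ 23.
  x = λ² - 0 - 0 = 529 - 0 ≡ 7; y = λ·(0 - 7) - 13 ≡ 0. → (7, 0)
7G: (7, 0) + (0, 13). λ = (13 - 0)/(0 - 7) ≡ 13/22 mod 29. 22⁻¹ ≡ 4 (mod 29), so λ ≡ 23.
  x = λ² - 7 - 0 = 529 - 7 ≡ 0; y = λ·(7 - 0) - 0 ≡ 16. → (0, 16)
8G: (0, 16) + (0, 13): same x and y₁ ≡ -y₂, so the sum is 𝒪.
9G: 𝒪 + (0, 13) = (0, 13) (identity).
10G: tangent at (0, 13): λ = (3·0² + 18)/(2·13) ≡ 18/26. 26⁻¹ ≡ 19 (mod 29), so λ ≡ 18·19 ≡ 23.
  x = λ² - 0 - 0 = 529 - 0 ≡ 7; y = λ·(0 - 7) - 13 ≡ 0. → (7, 0)
11G: (7, 0) + (0, 13). λ = (13 - 0)/(0 - 7) ≡ 13/22 mod 29. 22⁻¹ ≡ 4 (mod 29), so λ ≡ 23.
  x = λ² - 7 - 0 = 529 - 7 ≡ 0; y = λ·(7 - 0) - 0 ≡ 16. → (0, 16)
12G: (0, 16) + (0, 13): same x and y₁ ≡ -y₂, so the sum is 𝒪.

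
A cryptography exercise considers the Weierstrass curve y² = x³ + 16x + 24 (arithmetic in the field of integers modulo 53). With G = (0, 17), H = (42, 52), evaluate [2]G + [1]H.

(42, 1)

First 2G:
Repeated addition: build up to 2G.
2G: tangent at (0, 17): λ = (3·0² + 16)/(2·17) ≡ 16/34. 34⁻¹ ≡ 39 (mod 53), so λ ≡ 16·39 ≡ 41.
  x = λ² - 0 - 0 = 1681 - 0 ≡ 38; y = λ·(0 - 38) - 17 ≡ 15. → (38, 15)
2G = (38, 15).
Finally 2G + H:
(38, 15) + (42, 52). λ = (52 - 15)/(42 - 38) ≡ 37/4 mod 53. 4⁻¹ ≡ 40 (mod 53), so λ ≡ 49.
  x = λ² - 38 - 42 = 2401 - 80 ≡ 42; y = λ·(38 - 42) - 15 ≡ 1. → (42, 1)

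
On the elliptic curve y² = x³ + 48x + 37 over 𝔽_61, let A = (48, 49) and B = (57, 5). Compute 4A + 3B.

First 4A:
Repeated addition: build up to 4A.
2A: tangent at (48, 49): λ = (3·48² + 48)/(2·49) ≡ 6/37. 37⁻¹ ≡ 33 (mod 61) since 37·33 = 1221 ≡ 1, so λ ≡ 6·33 ≡ 15.
  x = λ² - 48 - 48 = 225 - 96 ≡ 7; y = λ·(48 - 7) - 49 ≡ 17. → (7, 17)
3A: (7, 17) + (48, 49). λ = (49 - 17)/(48 - 7) ≡ 32/41 mod 61. 41⁻¹ ≡ 3 (mod 61), so λ ≡ 35.
  x = λ² - 7 - 48 = 1225 - 55 ≡ 11; y = λ·(7 - 11) - 17 ≡ 26. → (11, 26)
4A: (11, 26) + (48, 49). λ = (49 - 26)/(48 - 11) ≡ 23/37 mod 61. 37⁻¹ ≡ 33 (mod 61), so λ ≡ 27.
  x = λ² - 11 - 48 = 729 - 59 ≡ 60; y = λ·(11 - 60) - 26 ≡ 54. → (60, 54)
4A = (60, 54).
Next 3B:
Repeated addition: build up to 3B.
2B: tangent at (57, 5): λ = (3·57² + 48)/(2·5) ≡ 35/10. 10⁻¹ ≡ 55 (mod 61), so λ ≡ 35·55 ≡ 34.
  x = λ² - 57 - 57 = 1156 - 114 ≡ 5; y = λ·(57 - 5) - 5 ≡ 55. → (5, 55)
3B: (5, 55) + (57, 5). λ = (5 - 55)/(57 - 5) ≡ 11/52 mod 61. 52⁻¹ ≡ 27 (mod 61), so λ ≡ 53.
  x = λ² - 5 - 57 = 2809 - 62 ≡ 2; y = λ·(5 - 2) - 55 ≡ 43. → (2, 43)
3B = (2, 43).
Finally 4A + 3B:
(60, 54) + (2, 43). λ = (43 - 54)/(2 - 60) ≡ 50/3 mod 61. 3⁻¹ ≡ 41 (mod 61), so λ ≡ 37.
  x = λ² - 60 - 2 = 1369 - 62 ≡ 26; y = λ·(60 - 26) - 54 ≡ 45. → (26, 45)

(26, 45)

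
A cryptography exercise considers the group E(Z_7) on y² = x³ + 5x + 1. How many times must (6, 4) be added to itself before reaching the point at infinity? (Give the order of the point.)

12

2P: tangent at (6, 4): λ = (3·6² + 5)/(2·4) ≡ 1/1. 1⁻¹ ≡ 1 (mod 7), so λ ≡ 1·1 ≡ 1.
  x = λ² - 6 - 6 = 1 - 12 ≡ 3; y = λ·(6 - 3) - 4 ≡ 6. → (3, 6)
3P: (3, 6) + (6, 4). λ = (4 - 6)/(6 - 3) ≡ 5/3 mod 7. 3⁻¹ ≡ 5 (mod 7) since 3·5 = 15 ≡ 1, so λ ≡ 4.
  x = λ² - 3 - 6 = 16 - 9 ≡ 0; y = λ·(3 - 0) - 6 ≡ 6. → (0, 6)
4P: (0, 6) + (6, 4). λ = (4 - 6)/(6 - 0) ≡ 5/6 mod 7. 6⁻¹ ≡ 6 (mod 7) since 6·6 = 36 ≡ 1, so λ ≡ 2.
  x = λ² - 0 - 6 = 4 - 6 ≡ 5; y = λ·(0 - 5) - 6 ≡ 5. → (5, 5)
5P: (5, 5) + (6, 4). λ = (4 - 5)/(6 - 5) ≡ 6/1 mod 7. 1⁻¹ ≡ 1 (mod 7) since 1·1 = 1 ≡ 1, so λ ≡ 6.
  x = λ² - 5 - 6 = 36 - 11 ≡ 4; y = λ·(5 - 4) - 5 ≡ 1. → (4, 1)
6P: (4, 1) + (6, 4). λ = (4 - 1)/(6 - 4) ≡ 3/2 mod 7. 2⁻¹ ≡ 4 (mod 7), so λ ≡ 5.
  x = λ² - 4 - 6 = 25 - 10 ≡ 1; y = λ·(4 - 1) - 1 ≡ 0. → (1, 0)
7P: (1, 0) + (6, 4). λ = (4 - 0)/(6 - 1) ≡ 4/5 mod 7. 5⁻¹ ≡ 3 (mod 7), so λ ≡ 5.
  x = λ² - 1 - 6 = 25 - 7 ≡ 4; y = λ·(1 - 4) - 0 ≡ 6. → (4, 6)
8P: (4, 6) + (6, 4). λ = (4 - 6)/(6 - 4) ≡ 5/2 mod 7. 2⁻¹ ≡ 4 (mod 7), so λ ≡ 6.
  x = λ² - 4 - 6 = 36 - 10 ≡ 5; y = λ·(4 - 5) - 6 ≡ 2. → (5, 2)
9P: (5, 2) + (6, 4). λ = (4 - 2)/(6 - 5) ≡ 2/1 mod 7. 1⁻¹ ≡ 1 (mod 7) since 1·1 = 1 ≡ 1, so λ ≡ 2.
  x = λ² - 5 - 6 = 4 - 11 ≡ 0; y = λ·(5 - 0) - 2 ≡ 1. → (0, 1)
10P: (0, 1) + (6, 4). λ = (4 - 1)/(6 - 0) ≡ 3/6 mod 7. 6⁻¹ ≡ 6 (mod 7), so λ ≡ 4.
  x = λ² - 0 - 6 = 16 - 6 ≡ 3; y = λ·(0 - 3) - 1 ≡ 1. → (3, 1)
11P: (3, 1) + (6, 4). λ = (4 - 1)/(6 - 3) ≡ 3/3 mod 7. 3⁻¹ ≡ 5 (mod 7), so λ ≡ 1.
  x = λ² - 3 - 6 = 1 - 9 ≡ 6; y = λ·(3 - 6) - 1 ≡ 3. → (6, 3)
12P: (6, 3) + (6, 4): same x and y₁ ≡ -y₂, so the sum is the point at infinity.
12P = the point at infinity, so the order is 12.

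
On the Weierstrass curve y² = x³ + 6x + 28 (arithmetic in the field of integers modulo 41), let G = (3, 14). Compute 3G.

(39, 7)

Repeated addition: build up to 3G.
2G: tangent at (3, 14): λ = (3·3² + 6)/(2·14) ≡ 33/28. 28⁻¹ ≡ 22 (mod 41) since 28·22 = 616 ≡ 1, so λ ≡ 33·22 ≡ 29.
  x = λ² - 3 - 3 = 841 - 6 ≡ 15; y = λ·(3 - 15) - 14 ≡ 7. → (15, 7)
3G: (15, 7) + (3, 14). λ = (14 - 7)/(3 - 15) ≡ 7/29 mod 41. 29⁻¹ ≡ 17 (mod 41), so λ ≡ 37.
  x = λ² - 15 - 3 = 1369 - 18 ≡ 39; y = λ·(15 - 39) - 7 ≡ 7. → (39, 7)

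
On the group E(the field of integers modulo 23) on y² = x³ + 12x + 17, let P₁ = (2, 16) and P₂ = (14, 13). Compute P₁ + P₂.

(20, 0)

(2, 16) + (14, 13). λ = (13 - 16)/(14 - 2) ≡ 20/12 mod 23. 12⁻¹ ≡ 2 (mod 23), so λ ≡ 17.
  x = λ² - 2 - 14 = 289 - 16 ≡ 20; y = λ·(2 - 20) - 16 ≡ 0. → (20, 0)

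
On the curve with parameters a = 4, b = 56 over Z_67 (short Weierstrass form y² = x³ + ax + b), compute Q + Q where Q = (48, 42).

tangent at (48, 42): λ = (3·48² + 4)/(2·42) ≡ 15/17. 17⁻¹ ≡ 4 (mod 67) since 17·4 = 68 ≡ 1, so λ ≡ 15·4 ≡ 60.
  x = λ² - 48 - 48 = 3600 - 96 ≡ 20; y = λ·(48 - 20) - 42 ≡ 30. → (20, 30)

(20, 30)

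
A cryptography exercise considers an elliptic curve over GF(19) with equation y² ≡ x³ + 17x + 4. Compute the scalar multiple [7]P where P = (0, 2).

(13, 16)

Repeated addition: build up to 7P.
2P: tangent at (0, 2): λ = (3·0² + 17)/(2·2) ≡ 17/4. 4⁻¹ ≡ 5 (mod 19), so λ ≡ 17·5 ≡ 9.
  x = λ² - 0 - 0 = 81 - 0 ≡ 5; y = λ·(0 - 5) - 2 ≡ 10. → (5, 10)
3P: (5, 10) + (0, 2). λ = (2 - 10)/(0 - 5) ≡ 11/14 mod 19. 14⁻¹ ≡ 15 (mod 19) since 14·15 = 210 ≡ 1, so λ ≡ 13.
  x = λ² - 5 - 0 = 169 - 5 ≡ 12; y = λ·(5 - 12) - 10 ≡ 13. → (12, 13)
4P: (12, 13) + (0, 2). λ = (2 - 13)/(0 - 12) ≡ 8/7 mod 19. 7⁻¹ ≡ 11 (mod 19), so λ ≡ 12.
  x = λ² - 12 - 0 = 144 - 12 ≡ 18; y = λ·(12 - 18) - 13 ≡ 10. → (18, 10)
5P: (18, 10) + (0, 2). λ = (2 - 10)/(0 - 18) ≡ 11/1 mod 19. 1⁻¹ ≡ 1 (mod 19), so λ ≡ 11.
  x = λ² - 18 - 0 = 121 - 18 ≡ 8; y = λ·(18 - 8) - 10 ≡ 5. → (8, 5)
6P: (8, 5) + (0, 2). λ = (2 - 5)/(0 - 8) ≡ 16/11 mod 19. 11⁻¹ ≡ 7 (mod 19), so λ ≡ 17.
  x = λ² - 8 - 0 = 289 - 8 ≡ 15; y = λ·(8 - 15) - 5 ≡ 9. → (15, 9)
7P: (15, 9) + (0, 2). λ = (2 - 9)/(0 - 15) ≡ 12/4 mod 19. 4⁻¹ ≡ 5 (mod 19) since 4·5 = 20 ≡ 1, so λ ≡ 3.
  x = λ² - 15 - 0 = 9 - 15 ≡ 13; y = λ·(15 - 13) - 9 ≡ 16. → (13, 16)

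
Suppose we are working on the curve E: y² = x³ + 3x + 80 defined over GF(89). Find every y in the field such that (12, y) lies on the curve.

8, 81

x³ + 3x + 80 = 1844 ≡ 64 (mod 89).
Square roots of 64 mod 89: 8 and 81 (since 8² = 64 ≡ 64).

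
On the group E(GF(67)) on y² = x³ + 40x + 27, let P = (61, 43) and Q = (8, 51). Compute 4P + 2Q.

First 4P:
Repeated addition: build up to 4P.
2P: tangent at (61, 43): λ = (3·61² + 40)/(2·43) ≡ 14/19. 19⁻¹ ≡ 60 (mod 67), so λ ≡ 14·60 ≡ 36.
  x = λ² - 61 - 61 = 1296 - 122 ≡ 35; y = λ·(61 - 35) - 43 ≡ 22. → (35, 22)
3P: (35, 22) + (61, 43). λ = (43 - 22)/(61 - 35) ≡ 21/26 mod 67. 26⁻¹ ≡ 49 (mod 67), so λ ≡ 24.
  x = λ² - 35 - 61 = 576 - 96 ≡ 11; y = λ·(35 - 11) - 22 ≡ 18. → (11, 18)
4P: (11, 18) + (61, 43). λ = (43 - 18)/(61 - 11) ≡ 25/50 mod 67. 50⁻¹ ≡ 63 (mod 67), so λ ≡ 34.
  x = λ² - 11 - 61 = 1156 - 72 ≡ 12; y = λ·(11 - 12) - 18 ≡ 15. → (12, 15)
4P = (12, 15).
Next 2Q:
Repeated addition: build up to 2Q.
2Q: tangent at (8, 51): λ = (3·8² + 40)/(2·51) ≡ 31/35. 35⁻¹ ≡ 23 (mod 67), so λ ≡ 31·23 ≡ 43.
  x = λ² - 8 - 8 = 1849 - 16 ≡ 24; y = λ·(8 - 24) - 51 ≡ 65. → (24, 65)
2Q = (24, 65).
Finally 4P + 2Q:
(12, 15) + (24, 65). λ = (65 - 15)/(24 - 12) ≡ 50/12 mod 67. 12⁻¹ ≡ 28 (mod 67) since 12·28 = 336 ≡ 1, so λ ≡ 60.
  x = λ² - 12 - 24 = 3600 - 36 ≡ 13; y = λ·(12 - 13) - 15 ≡ 59. → (13, 59)

(13, 59)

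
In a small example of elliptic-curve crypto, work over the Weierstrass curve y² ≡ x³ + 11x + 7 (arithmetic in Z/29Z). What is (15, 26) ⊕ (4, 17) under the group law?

(3, 26)

(15, 26) + (4, 17). λ = (17 - 26)/(4 - 15) ≡ 20/18 mod 29. 18⁻¹ ≡ 21 (mod 29), so λ ≡ 14.
  x = λ² - 15 - 4 = 196 - 19 ≡ 3; y = λ·(15 - 3) - 26 ≡ 26. → (3, 26)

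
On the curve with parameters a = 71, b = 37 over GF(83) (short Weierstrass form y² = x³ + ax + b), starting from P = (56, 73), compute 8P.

(52, 0)

Double-and-add on 8 = (1000)₂. Start with P = (56, 73) for the leading 1-bit.
double: tangent at (56, 73): λ = (3·56² + 71)/(2·73) ≡ 17/63. 63⁻¹ ≡ 29 (mod 83), so λ ≡ 17·29 ≡ 78.
  x = λ² - 56 - 56 = 6084 - 112 ≡ 79; y = λ·(56 - 79) - 73 ≡ 42. → (79, 42)
double: tangent at (79, 42): λ = (3·79² + 71)/(2·42) ≡ 36/1. 1⁻¹ ≡ 1 (mod 83), so λ ≡ 36·1 ≡ 36.
  x = λ² - 79 - 79 = 1296 - 158 ≡ 59; y = λ·(79 - 59) - 42 ≡ 14. → (59, 14)
double: tangent at (59, 14): λ = (3·59² + 71)/(2·14) ≡ 56/28. 28⁻¹ ≡ 3 (mod 83) since 28·3 = 84 ≡ 1, so λ ≡ 56·3 ≡ 2.
  x = λ² - 59 - 59 = 4 - 118 ≡ 52; y = λ·(59 - 52) - 14 ≡ 0. → (52, 0)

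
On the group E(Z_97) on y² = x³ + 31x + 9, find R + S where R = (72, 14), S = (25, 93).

(47, 74)

(72, 14) + (25, 93). λ = (93 - 14)/(25 - 72) ≡ 79/50 mod 97. 50⁻¹ ≡ 33 (mod 97), so λ ≡ 85.
  x = λ² - 72 - 25 = 7225 - 97 ≡ 47; y = λ·(72 - 47) - 14 ≡ 74. → (47, 74)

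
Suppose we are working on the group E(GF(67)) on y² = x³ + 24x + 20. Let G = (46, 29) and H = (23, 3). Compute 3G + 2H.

First 3G:
Repeated addition: build up to 3G.
2G: tangent at (46, 29): λ = (3·46² + 24)/(2·29) ≡ 7/58. 58⁻¹ ≡ 52 (mod 67) since 58·52 = 3016 ≡ 1, so λ ≡ 7·52 ≡ 29.
  x = λ² - 46 - 46 = 841 - 92 ≡ 12; y = λ·(46 - 12) - 29 ≡ 19. → (12, 19)
3G: (12, 19) + (46, 29). λ = (29 - 19)/(46 - 12) ≡ 10/34 mod 67. 34⁻¹ ≡ 2 (mod 67), so λ ≡ 20.
  x = λ² - 12 - 46 = 400 - 58 ≡ 7; y = λ·(12 - 7) - 19 ≡ 14. → (7, 14)
3G = (7, 14).
Next 2H:
Repeated addition: build up to 2H.
2H: tangent at (23, 3): λ = (3·23² + 24)/(2·3) ≡ 3/6. 6⁻¹ ≡ 56 (mod 67) since 6·56 = 336 ≡ 1, so λ ≡ 3·56 ≡ 34.
  x = λ² - 23 - 23 = 1156 - 46 ≡ 38; y = λ·(23 - 38) - 3 ≡ 23. → (38, 23)
2H = (38, 23).
Finally 3G + 2H:
(7, 14) + (38, 23). λ = (23 - 14)/(38 - 7) ≡ 9/31 mod 67. 31⁻¹ ≡ 13 (mod 67) since 31·13 = 403 ≡ 1, so λ ≡ 50.
  x = λ² - 7 - 38 = 2500 - 45 ≡ 43; y = λ·(7 - 43) - 14 ≡ 62. → (43, 62)

(43, 62)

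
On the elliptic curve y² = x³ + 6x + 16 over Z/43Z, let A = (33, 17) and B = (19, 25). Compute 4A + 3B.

First 4A:
Repeated addition: build up to 4A.
2A: tangent at (33, 17): λ = (3·33² + 6)/(2·17) ≡ 5/34. 34⁻¹ ≡ 19 (mod 43) since 34·19 = 646 ≡ 1, so λ ≡ 5·19 ≡ 9.
  x = λ² - 33 - 33 = 81 - 66 ≡ 15; y = λ·(33 - 15) - 17 ≡ 16. → (15, 16)
3A: (15, 16) + (33, 17). λ = (17 - 16)/(33 - 15) ≡ 1/18 mod 43. 18⁻¹ ≡ 12 (mod 43) since 18·12 = 216 ≡ 1, so λ ≡ 12.
  x = λ² - 15 - 33 = 144 - 48 ≡ 10; y = λ·(15 - 10) - 16 ≡ 1. → (10, 1)
4A: (10, 1) + (33, 17). λ = (17 - 1)/(33 - 10) ≡ 16/23 mod 43. 23⁻¹ ≡ 15 (mod 43), so λ ≡ 25.
  x = λ² - 10 - 33 = 625 - 43 ≡ 23; y = λ·(10 - 23) - 1 ≡ 18. → (23, 18)
4A = (23, 18).
Next 3B:
Repeated addition: build up to 3B.
2B: tangent at (19, 25): λ = (3·19² + 6)/(2·25) ≡ 14/7. 7⁻¹ ≡ 37 (mod 43), so λ ≡ 14·37 ≡ 2.
  x = λ² - 19 - 19 = 4 - 38 ≡ 9; y = λ·(19 - 9) - 25 ≡ 38. → (9, 38)
3B: (9, 38) + (19, 25). λ = (25 - 38)/(19 - 9) ≡ 30/10 mod 43. 10⁻¹ ≡ 13 (mod 43), so λ ≡ 3.
  x = λ² - 9 - 19 = 9 - 28 ≡ 24; y = λ·(9 - 24) - 38 ≡ 3. → (24, 3)
3B = (24, 3).
Finally 4A + 3B:
(23, 18) + (24, 3). λ = (3 - 18)/(24 - 23) ≡ 28/1 mod 43. 1⁻¹ ≡ 1 (mod 43), so λ ≡ 28.
  x = λ² - 23 - 24 = 784 - 47 ≡ 6; y = λ·(23 - 6) - 18 ≡ 28. → (6, 28)

(6, 28)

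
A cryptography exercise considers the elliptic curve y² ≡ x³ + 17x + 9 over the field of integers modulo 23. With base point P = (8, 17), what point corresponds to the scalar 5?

Repeated addition: build up to 5P.
2P: tangent at (8, 17): λ = (3·8² + 17)/(2·17) ≡ 2/11. 11⁻¹ ≡ 21 (mod 23) since 11·21 = 231 ≡ 1, so λ ≡ 2·21 ≡ 19.
  x = λ² - 8 - 8 = 361 - 16 ≡ 0; y = λ·(8 - 0) - 17 ≡ 20. → (0, 20)
3P: (0, 20) + (8, 17). λ = (17 - 20)/(8 - 0) ≡ 20/8 mod 23. 8⁻¹ ≡ 3 (mod 23), so λ ≡ 14.
  x = λ² - 0 - 8 = 196 - 8 ≡ 4; y = λ·(0 - 4) - 20 ≡ 16. → (4, 16)
4P: (4, 16) + (8, 17). λ = (17 - 16)/(8 - 4) ≡ 1/4 mod 23. 4⁻¹ ≡ 6 (mod 23) since 4·6 = 24 ≡ 1, so λ ≡ 6.
  x = λ² - 4 - 8 = 36 - 12 ≡ 1; y = λ·(4 - 1) - 16 ≡ 2. → (1, 2)
5P: (1, 2) + (8, 17). λ = (17 - 2)/(8 - 1) ≡ 15/7 mod 23. 7⁻¹ ≡ 10 (mod 23), so λ ≡ 12.
  x = λ² - 1 - 8 = 144 - 9 ≡ 20; y = λ·(1 - 20) - 2 ≡ 0. → (20, 0)

(20, 0)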